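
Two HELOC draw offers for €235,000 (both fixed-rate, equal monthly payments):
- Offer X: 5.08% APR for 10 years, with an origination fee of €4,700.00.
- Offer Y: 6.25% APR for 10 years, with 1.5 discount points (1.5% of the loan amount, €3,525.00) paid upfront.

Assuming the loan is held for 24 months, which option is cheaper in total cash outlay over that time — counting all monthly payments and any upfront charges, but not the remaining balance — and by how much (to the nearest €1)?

Offer X by €2,109

Offer X: monthly rate = 5.08%/12 = 0.0042333; payment = 235,000 × 0.0042333 / (1 − (1+0.0042333)^−120) = €2,501.74.
Offer Y: at 6.25% the monthly rate is 0.0052083, so the payment is 235,000 × 0.0052083 / (1 − 1.0052083^−120) = €2,638.58.
Over 24 months: Offer X costs 24 × €2,501.74 + €4,700.00 = €64,741.76; Offer Y costs 24 × €2,638.58 + €3,525.00 = €66,850.92.
Offer X is cheaper by €66,850.92 − €64,741.76 = €2,109.16.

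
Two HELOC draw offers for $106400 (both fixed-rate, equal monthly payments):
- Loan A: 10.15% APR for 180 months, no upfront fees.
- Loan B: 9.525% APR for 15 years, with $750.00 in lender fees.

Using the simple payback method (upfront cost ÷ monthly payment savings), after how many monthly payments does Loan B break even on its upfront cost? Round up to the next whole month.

19 months

Loan A: monthly rate = 10.15%/12 = 0.0084583; payment = 106,400 × 0.0084583 / (1 − (1+0.0084583)^−180) = $1,153.16.
Loan B: at 9.525% the monthly rate is 0.0079375, so the payment is 106,400 × 0.0079375 / (1 − 1.0079375^−180) = $1,112.66.
Monthly savings = $1,153.16 − $1,112.66 = $40.50.
Break-even = $750.00 / $40.50 = 18.52 → 19 months.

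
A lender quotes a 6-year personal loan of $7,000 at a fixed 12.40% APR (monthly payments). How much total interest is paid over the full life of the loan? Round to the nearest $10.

At 12.40% the monthly rate is 0.0103333, so the payment is 7,000 × 0.0103333 / (1 − 1.0103333^−72) = $138.31.
Total paid = 72 × $138.31 = $9,958.32; interest = $9,958.32 − $7,000 = $2,958.32.

$2,960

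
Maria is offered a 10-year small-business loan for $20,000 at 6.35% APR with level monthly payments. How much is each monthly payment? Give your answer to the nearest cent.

At 6.35% the monthly rate is 0.0052917, so the payment is 20,000 × 0.0052917 / (1 − 1.0052917^−120) = $225.57.

$225.57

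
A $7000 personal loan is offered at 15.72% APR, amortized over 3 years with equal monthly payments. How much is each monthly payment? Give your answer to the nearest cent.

$245.13

At 15.72% the monthly rate is 0.0131000, so the payment is 7,000 × 0.0131000 / (1 − 1.0131000^−36) = $245.13.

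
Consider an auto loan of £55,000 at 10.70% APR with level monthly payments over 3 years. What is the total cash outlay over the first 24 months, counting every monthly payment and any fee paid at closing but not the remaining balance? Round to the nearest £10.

£43,030

Monthly rate = 10.7%/12 = 0.0089167; payment = 55,000 × 0.0089167 / (1 − (1+0.0089167)^−36) = £1,792.83.
Total outlay = 24 × £1,792.83 = £43,027.92.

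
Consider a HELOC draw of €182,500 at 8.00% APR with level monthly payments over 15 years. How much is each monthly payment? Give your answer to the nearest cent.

At 8.00% the monthly rate is 0.0066667, so the payment is 182,500 × 0.0066667 / (1 − 1.0066667^−180) = €1,744.07.

€1,744.07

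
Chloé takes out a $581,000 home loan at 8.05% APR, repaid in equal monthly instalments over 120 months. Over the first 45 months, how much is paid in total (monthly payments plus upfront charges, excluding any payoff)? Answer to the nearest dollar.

$317,902

At 8.05% the monthly rate is 0.0067083, so the payment is 581,000 × 0.0067083 / (1 − 1.0067083^−120) = $7,064.49.
Total outlay = 45 × $7,064.49 = $317,902.05.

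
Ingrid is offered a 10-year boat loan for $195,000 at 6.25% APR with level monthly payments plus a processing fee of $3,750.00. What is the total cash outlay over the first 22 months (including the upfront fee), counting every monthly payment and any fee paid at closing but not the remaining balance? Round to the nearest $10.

At 6.25% the monthly rate is 0.0052083, so the payment is 195,000 × 0.0052083 / (1 − 1.0052083^−120) = $2,189.46.
Total outlay = 22 × $2,189.46 + $3,750.00 = $51,918.12.

$51,920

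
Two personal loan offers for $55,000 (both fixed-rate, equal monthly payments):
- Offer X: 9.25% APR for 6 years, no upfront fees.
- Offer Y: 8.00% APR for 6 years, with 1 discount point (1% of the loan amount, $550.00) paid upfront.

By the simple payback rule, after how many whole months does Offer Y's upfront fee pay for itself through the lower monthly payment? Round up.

Offer X: monthly rate = 9.25%/12 = 0.0077083; payment = 55,000 × 0.0077083 / (1 − (1+0.0077083)^−72) = $998.24.
Offer Y: at 8.00% the monthly rate is 0.0066667, so the payment is 55,000 × 0.0066667 / (1 − 1.0066667^−72) = $964.33.
Monthly savings = $998.24 − $964.33 = $33.91.
Break-even = $550.00 / $33.91 = 16.22 → 17 months.

17 months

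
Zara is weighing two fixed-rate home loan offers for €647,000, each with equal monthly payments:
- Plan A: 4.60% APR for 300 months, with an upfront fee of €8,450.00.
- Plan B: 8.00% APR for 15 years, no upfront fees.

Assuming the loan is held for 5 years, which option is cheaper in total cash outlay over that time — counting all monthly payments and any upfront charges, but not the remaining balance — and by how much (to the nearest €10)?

Plan A: monthly rate = 4.6%/12 = 0.0038333; payment = 647,000 × 0.0038333 / (1 − (1+0.0038333)^−300) = €3,633.06.
Plan B: monthly rate = 8%/12 = 0.0066667; payment = 647,000 × 0.0066667 / (1 − (1+0.0066667)^−180) = €6,183.07.
Over 60 months: Plan A costs 60 × €3,633.06 + €8,450.00 = €226,433.60; Plan B costs 60 × €6,183.07 = €370,984.20.
Plan A is cheaper by €370,984.20 − €226,433.60 = €144,550.60.

Plan A by €144,550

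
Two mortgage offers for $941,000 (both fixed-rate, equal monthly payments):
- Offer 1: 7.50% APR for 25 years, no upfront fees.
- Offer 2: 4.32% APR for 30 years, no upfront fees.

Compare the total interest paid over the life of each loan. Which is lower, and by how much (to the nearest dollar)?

Offer 1: at 7.50% the monthly rate is 0.0062500, so the payment is 941,000 × 0.0062500 / (1 − 1.0062500^−300) = $6,953.91.
Total interest on Offer 1 = 300 × $6,953.91 − $941,000 = $1,145,173.00.
Offer 2: monthly rate = 4.32%/12 = 0.0036000; payment = 941,000 × 0.0036000 / (1 − (1+0.0036000)^−360) = $4,667.80.
Total interest on Offer 2 = 360 × $4,667.80 − $941,000 = $739,408.00.
Offer 2 is lower by $405,765.00.

Offer 2 by $405,765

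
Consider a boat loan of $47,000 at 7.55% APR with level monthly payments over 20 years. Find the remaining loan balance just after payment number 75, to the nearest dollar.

$38,947

With monthly rate i = 7.55%/12 = 0.0062917, the balance after k of n payments is P · [(1+i)^n − (1+i)^k] / [(1+i)^n − 1].
(1+0.0062917)^240 = 4.50536822 and (1+0.0062917)^75 = 1.60062913, so the balance is 47,000 × (4.50536822 − 1.60062913) / (4.50536822 − 1) = $38,946.76.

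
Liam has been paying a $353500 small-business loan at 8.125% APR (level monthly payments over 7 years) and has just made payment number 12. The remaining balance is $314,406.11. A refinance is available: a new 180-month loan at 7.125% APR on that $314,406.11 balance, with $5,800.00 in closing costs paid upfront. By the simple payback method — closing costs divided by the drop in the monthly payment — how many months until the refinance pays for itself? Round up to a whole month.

3 months

Current payment = 353,500 × 8.125%/12 / (1 − (1+0.0067708)^−84) = $5,531.77.
Refinanced payment = 314,406.11 × 0.0059375 / (1 − (1+0.0059375)^−180) = $2,847.99.
Monthly savings = $5,531.77 − $2,847.99 = $2,683.78.
Break-even = $5,800.00 / $2,683.78 = 2.16 → 3 months.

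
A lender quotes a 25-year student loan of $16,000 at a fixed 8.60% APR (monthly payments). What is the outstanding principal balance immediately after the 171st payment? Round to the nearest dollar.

$10,912

With monthly rate i = 8.6%/12 = 0.0071667, the balance after k of n payments is P · [(1+i)^n − (1+i)^k] / [(1+i)^n − 1].
(1+0.0071667)^300 = 8.51928524 and (1+0.0071667)^171 = 3.39101570, so the balance is 16,000 × (8.51928524 − 3.39101570) / (8.51928524 − 1) = $10,912.25.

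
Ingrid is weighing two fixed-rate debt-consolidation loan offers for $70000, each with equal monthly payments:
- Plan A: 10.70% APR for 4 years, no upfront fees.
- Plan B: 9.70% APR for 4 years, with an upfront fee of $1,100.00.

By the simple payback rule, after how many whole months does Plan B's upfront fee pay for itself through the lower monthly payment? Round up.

Plan A: monthly rate = 10.7%/12 = 0.0089167; payment = 70,000 × 0.0089167 / (1 − (1+0.0089167)^−48) = $1,799.01.
Plan B: at 9.70% the monthly rate is 0.0080833, so the payment is 70,000 × 0.0080833 / (1 − 1.0080833^−48) = $1,765.31.
Monthly savings = $1,799.01 − $1,765.31 = $33.70.
Break-even = $1,100.00 / $33.70 = 32.64 → 33 months.

33 months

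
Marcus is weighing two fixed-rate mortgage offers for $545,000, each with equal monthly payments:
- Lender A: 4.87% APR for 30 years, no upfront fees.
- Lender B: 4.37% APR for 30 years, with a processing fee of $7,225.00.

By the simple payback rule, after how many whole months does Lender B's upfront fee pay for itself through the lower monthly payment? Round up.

Lender A: monthly rate = 4.87%/12 = 0.0040583; payment = 545,000 × 0.0040583 / (1 − (1+0.0040583)^−360) = $2,882.53.
Lender B: at 4.37% the monthly rate is 0.0036417, so the payment is 545,000 × 0.0036417 / (1 − 1.0036417^−360) = $2,719.50.
Monthly savings = $2,882.53 − $2,719.50 = $163.03.
Break-even = $7,225.00 / $163.03 = 44.32 → 45 months.

45 months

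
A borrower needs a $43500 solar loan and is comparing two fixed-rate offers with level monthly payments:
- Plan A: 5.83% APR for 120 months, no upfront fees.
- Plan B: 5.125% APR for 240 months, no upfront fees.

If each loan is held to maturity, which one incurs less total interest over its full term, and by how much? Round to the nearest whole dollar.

Plan A: monthly rate = 5.83%/12 = 0.0048583; payment = 43,500 × 0.0048583 / (1 − (1+0.0048583)^−120) = $479.23.
Total interest on Plan A = 120 × $479.23 − $43,500 = $14,007.60.
Plan B: monthly rate = 5.125%/12 = 0.0042708; payment = 43,500 × 0.0042708 / (1 − (1+0.0042708)^−240) = $290.09.
Total interest on Plan B = 240 × $290.09 − $43,500 = $26,121.60.
Plan A is lower by $12,114.00.

Plan A by $12,114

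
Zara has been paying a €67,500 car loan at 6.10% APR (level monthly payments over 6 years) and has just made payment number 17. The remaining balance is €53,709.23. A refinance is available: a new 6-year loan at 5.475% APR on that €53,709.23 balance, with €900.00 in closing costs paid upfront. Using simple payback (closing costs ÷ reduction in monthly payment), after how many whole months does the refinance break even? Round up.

Current payment = 67,500 × 6.1%/12 / (1 − (1+0.0050833)^−72) = €1,121.86.
Refinanced payment = 53,709.23 × 0.0045625 / (1 − (1+0.0045625)^−72) = €876.87.
Monthly savings = €1,121.86 − €876.87 = €244.99.
Break-even = €900.00 / €244.99 = 3.67 → 4 months.

4 months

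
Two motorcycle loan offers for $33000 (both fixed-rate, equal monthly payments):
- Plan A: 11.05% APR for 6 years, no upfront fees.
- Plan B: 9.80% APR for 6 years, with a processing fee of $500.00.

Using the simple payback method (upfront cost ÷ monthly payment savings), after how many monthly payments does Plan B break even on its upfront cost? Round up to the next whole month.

24 months

Plan A: monthly rate = 11.05%/12 = 0.0092083; payment = 33,000 × 0.0092083 / (1 − (1+0.0092083)^−72) = $628.97.
Plan B: monthly rate = 9.8%/12 = 0.0081667; payment = 33,000 × 0.0081667 / (1 − (1+0.0081667)^−72) = $608.03.
Monthly savings = $628.97 − $608.03 = $20.94.
Break-even = $500.00 / $20.94 = 23.88 → 24 months.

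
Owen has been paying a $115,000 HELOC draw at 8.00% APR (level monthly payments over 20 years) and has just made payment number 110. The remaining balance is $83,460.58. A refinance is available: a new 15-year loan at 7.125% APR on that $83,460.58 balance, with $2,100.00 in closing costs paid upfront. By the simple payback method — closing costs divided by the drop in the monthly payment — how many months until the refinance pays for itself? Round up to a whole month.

11 months

Current payment = 115,000 × 8%/12 / (1 − (1+0.0066667)^−240) = $961.91.
Refinanced payment = 83,460.58 × 0.0059375 / (1 − (1+0.0059375)^−180) = $756.01.
Monthly savings = $961.91 − $756.01 = $205.90.
Break-even = $2,100.00 / $205.90 = 10.20 → 11 months.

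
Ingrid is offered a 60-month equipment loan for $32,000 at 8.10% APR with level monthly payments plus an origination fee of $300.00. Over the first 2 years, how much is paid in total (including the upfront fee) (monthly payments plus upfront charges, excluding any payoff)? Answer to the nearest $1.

$15,909

At 8.10% the monthly rate is 0.0067500, so the payment is 32,000 × 0.0067500 / (1 − 1.0067500^−60) = $650.38.
Total outlay = 24 × $650.38 + $300.00 = $15,909.12.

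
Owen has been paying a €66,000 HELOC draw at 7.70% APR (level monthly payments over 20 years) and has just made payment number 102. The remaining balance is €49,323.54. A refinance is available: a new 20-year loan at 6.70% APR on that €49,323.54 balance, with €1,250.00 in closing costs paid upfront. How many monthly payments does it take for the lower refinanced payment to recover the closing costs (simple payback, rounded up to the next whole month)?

Current payment = 66,000 × 7.7%/12 / (1 − (1+0.0064167)^−240) = €539.79.
Refinanced payment = 49,323.54 × 0.0055833 / (1 − (1+0.0055833)^−240) = €373.57.
Monthly savings = €539.79 − €373.57 = €166.22.
Break-even = €1,250.00 / €166.22 = 7.52 → 8 months.

8 months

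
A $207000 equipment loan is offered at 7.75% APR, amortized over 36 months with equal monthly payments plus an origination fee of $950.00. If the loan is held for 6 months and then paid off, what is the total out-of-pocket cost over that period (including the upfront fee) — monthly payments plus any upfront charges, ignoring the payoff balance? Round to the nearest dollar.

$39,727

At 7.75% the monthly rate is 0.0064583, so the payment is 207,000 × 0.0064583 / (1 − 1.0064583^−36) = $6,462.78.
Total outlay = 6 × $6,462.78 + $950.00 = $39,726.68.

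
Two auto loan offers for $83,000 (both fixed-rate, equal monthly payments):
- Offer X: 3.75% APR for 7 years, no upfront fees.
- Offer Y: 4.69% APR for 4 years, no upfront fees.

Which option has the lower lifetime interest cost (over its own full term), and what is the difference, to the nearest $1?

Offer X: at 3.75% the monthly rate is 0.0031250, so the payment is 83,000 × 0.0031250 / (1 − 1.0031250^−84) = $1,124.98.
Total interest on Offer X = 84 × $1,124.98 − $83,000 = $11,498.32.
Offer Y: monthly rate = 4.69%/12 = 0.0039083; payment = 83,000 × 0.0039083 / (1 − (1+0.0039083)^−48) = $1,899.80.
Total interest on Offer Y = 48 × $1,899.80 − $83,000 = $8,190.40.
Offer Y is lower by $3,307.92.

Offer Y by $3,308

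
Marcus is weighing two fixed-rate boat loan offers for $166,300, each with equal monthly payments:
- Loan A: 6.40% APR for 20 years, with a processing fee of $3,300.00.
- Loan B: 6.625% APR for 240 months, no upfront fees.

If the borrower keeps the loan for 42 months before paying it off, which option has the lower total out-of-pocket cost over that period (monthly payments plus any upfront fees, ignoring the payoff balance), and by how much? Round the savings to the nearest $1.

Loan B by $2,374

Loan A: monthly rate = 6.4%/12 = 0.0053333; payment = 166,300 × 0.0053333 / (1 − (1+0.0053333)^−240) = $1,230.12.
Loan B: monthly rate = 6.625%/12 = 0.0055208; payment = 166,300 × 0.0055208 / (1 − (1+0.0055208)^−240) = $1,252.16.
Over 42 months: Loan A costs 42 × $1,230.12 + $3,300.00 = $54,965.04; Loan B costs 42 × $1,252.16 = $52,590.72.
Loan B is cheaper by $54,965.04 − $52,590.72 = $2,374.32.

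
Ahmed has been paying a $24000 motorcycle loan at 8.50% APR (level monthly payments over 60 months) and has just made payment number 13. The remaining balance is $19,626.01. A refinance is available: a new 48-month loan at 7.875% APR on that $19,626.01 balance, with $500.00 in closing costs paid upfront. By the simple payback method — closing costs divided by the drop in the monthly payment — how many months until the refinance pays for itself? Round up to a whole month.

35 months

Current payment = 24,000 × 8.5%/12 / (1 − (1+0.0070833)^−60) = $492.40.
Refinanced payment = 19,626.01 × 0.0065625 / (1 − (1+0.0065625)^−48) = $477.98.
Monthly savings = $492.40 − $477.98 = $14.42.
Break-even = $500.00 / $14.42 = 34.67 → 35 months.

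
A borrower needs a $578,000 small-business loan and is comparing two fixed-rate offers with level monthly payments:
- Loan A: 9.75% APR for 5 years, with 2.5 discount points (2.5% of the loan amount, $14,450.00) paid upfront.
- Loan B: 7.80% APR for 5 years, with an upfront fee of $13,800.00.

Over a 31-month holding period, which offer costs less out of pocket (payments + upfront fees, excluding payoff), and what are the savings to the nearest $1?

Loan B by $17,554

Loan A: at 9.75% the monthly rate is 0.0081250, so the payment is 578,000 × 0.0081250 / (1 − 1.0081250^−60) = $12,209.81.
Loan B: at 7.80% the monthly rate is 0.0065000, so the payment is 578,000 × 0.0065000 / (1 − 1.0065000^−60) = $11,664.51.
Over 31 months: Loan A costs 31 × $12,209.81 + $14,450.00 = $392,954.11; Loan B costs 31 × $11,664.51 + $13,800.00 = $375,399.81.
Loan B is cheaper by $392,954.11 − $375,399.81 = $17,554.30.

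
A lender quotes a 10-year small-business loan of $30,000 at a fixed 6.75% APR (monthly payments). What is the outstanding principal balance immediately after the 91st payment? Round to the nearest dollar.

With monthly rate i = 6.75%/12 = 0.0056250, the balance after k of n payments is P · [(1+i)^n − (1+i)^k] / [(1+i)^n − 1].
(1+0.0056250)^120 = 1.96032182 and (1+0.0056250)^91 = 1.66602530, so the balance is 30,000 × (1.96032182 − 1.66602530) / (1.96032182 − 1) = $9,193.68.

$9,194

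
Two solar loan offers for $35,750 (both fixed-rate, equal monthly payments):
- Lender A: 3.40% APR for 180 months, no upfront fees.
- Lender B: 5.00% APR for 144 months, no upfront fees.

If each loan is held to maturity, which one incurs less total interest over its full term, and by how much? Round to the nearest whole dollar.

Lender A by $1,926

Lender A: at 3.40% the monthly rate is 0.0028333, so the payment is 35,750 × 0.0028333 / (1 − 1.0028333^−180) = $253.82.
Total interest on Lender A = 180 × $253.82 − $35,750 = $9,937.60.
Lender B: at 5.00% the monthly rate is 0.0041667, so the payment is 35,750 × 0.0041667 / (1 − 1.0041667^−144) = $330.65.
Total interest on Lender B = 144 × $330.65 − $35,750 = $11,863.60.
Lender A is lower by $1,926.00.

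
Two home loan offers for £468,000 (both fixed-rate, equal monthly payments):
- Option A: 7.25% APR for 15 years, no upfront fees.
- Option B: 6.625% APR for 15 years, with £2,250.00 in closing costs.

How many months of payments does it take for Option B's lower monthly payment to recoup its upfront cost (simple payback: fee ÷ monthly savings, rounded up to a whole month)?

14 months

Option A: monthly rate = 7.25%/12 = 0.0060417; payment = 468,000 × 0.0060417 / (1 − (1+0.0060417)^−180) = £4,272.20.
Option B: at 6.625% the monthly rate is 0.0055208, so the payment is 468,000 × 0.0055208 / (1 − 1.0055208^−180) = £4,109.01.
Monthly savings = £4,272.20 − £4,109.01 = £163.19.
Break-even = £2,250.00 / £163.19 = 13.79 → 14 months.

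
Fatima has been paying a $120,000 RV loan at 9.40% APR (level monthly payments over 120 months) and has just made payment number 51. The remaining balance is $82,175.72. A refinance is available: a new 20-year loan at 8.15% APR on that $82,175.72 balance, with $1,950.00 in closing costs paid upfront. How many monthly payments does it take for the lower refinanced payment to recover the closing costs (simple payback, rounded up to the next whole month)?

Current payment = 120,000 × 9.4%/12 / (1 − (1+0.0078333)^−120) = $1,546.21.
Refinanced payment = 82,175.72 × 0.0067917 / (1 − (1+0.0067917)^−240) = $695.04.
Monthly savings = $1,546.21 − $695.04 = $851.17.
Break-even = $1,950.00 / $851.17 = 2.29 → 3 months.

3 months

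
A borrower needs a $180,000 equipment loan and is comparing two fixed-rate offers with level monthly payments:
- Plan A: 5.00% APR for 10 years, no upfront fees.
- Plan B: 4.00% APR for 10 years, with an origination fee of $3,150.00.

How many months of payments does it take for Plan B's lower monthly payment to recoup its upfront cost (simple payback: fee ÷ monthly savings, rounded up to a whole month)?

Plan A: at 5.00% the monthly rate is 0.0041667, so the payment is 180,000 × 0.0041667 / (1 − 1.0041667^−120) = $1,909.18.
Plan B: monthly rate = 4%/12 = 0.0033333; payment = 180,000 × 0.0033333 / (1 − (1+0.0033333)^−120) = $1,822.41.
Monthly savings = $1,909.18 − $1,822.41 = $86.77.
Break-even = $3,150.00 / $86.77 = 36.30 → 37 months.

37 months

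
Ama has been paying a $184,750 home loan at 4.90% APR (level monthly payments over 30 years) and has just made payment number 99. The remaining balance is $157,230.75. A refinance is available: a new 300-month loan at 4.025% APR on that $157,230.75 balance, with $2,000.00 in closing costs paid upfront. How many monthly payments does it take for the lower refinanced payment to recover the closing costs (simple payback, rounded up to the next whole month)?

Current payment = 184,750 × 4.9%/12 / (1 − (1+0.0040833)^−360) = $980.52.
Refinanced payment = 157,230.75 × 0.0033542 / (1 − (1+0.0033542)^−300) = $832.09.
Monthly savings = $980.52 − $832.09 = $148.43.
Break-even = $2,000.00 / $148.43 = 13.47 → 14 months.

14 months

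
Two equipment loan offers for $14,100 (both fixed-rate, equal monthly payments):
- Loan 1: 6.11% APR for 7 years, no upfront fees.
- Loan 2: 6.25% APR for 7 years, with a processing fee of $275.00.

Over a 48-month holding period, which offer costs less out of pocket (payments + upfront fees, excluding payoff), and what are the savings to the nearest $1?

Loan 1: at 6.11% the monthly rate is 0.0050917, so the payment is 14,100 × 0.0050917 / (1 − 1.0050917^−84) = $206.72.
Loan 2: at 6.25% the monthly rate is 0.0052083, so the payment is 14,100 × 0.0052083 / (1 − 1.0052083^−84) = $207.67.
Over 48 months: Loan 1 costs 48 × $206.72 = $9,922.56; Loan 2 costs 48 × $207.67 + $275.00 = $10,243.16.
Loan 1 is cheaper by $10,243.16 − $9,922.56 = $320.60.

Loan 1 by $321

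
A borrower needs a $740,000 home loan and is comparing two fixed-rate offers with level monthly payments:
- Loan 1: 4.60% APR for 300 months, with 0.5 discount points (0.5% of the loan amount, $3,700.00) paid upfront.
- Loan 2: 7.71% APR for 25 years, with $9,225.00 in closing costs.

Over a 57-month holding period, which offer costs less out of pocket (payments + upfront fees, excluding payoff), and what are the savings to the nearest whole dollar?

Loan 1: at 4.60% the monthly rate is 0.0038333, so the payment is 740,000 × 0.0038333 / (1 − 1.0038333^−300) = $4,155.28.
Loan 2: at 7.71% the monthly rate is 0.0064250, so the payment is 740,000 × 0.0064250 / (1 − 1.0064250^−300) = $5,570.01.
Over 57 months: Loan 1 costs 57 × $4,155.28 + $3,700.00 = $240,550.96; Loan 2 costs 57 × $5,570.01 + $9,225.00 = $326,715.57.
Loan 1 is cheaper by $326,715.57 − $240,550.96 = $86,164.61.

Loan 1 by $86,165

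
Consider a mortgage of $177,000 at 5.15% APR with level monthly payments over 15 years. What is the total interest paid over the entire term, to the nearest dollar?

$77,443

Monthly rate = 5.15%/12 = 0.0042917; payment = 177,000 × 0.0042917 / (1 − (1+0.0042917)^−180) = $1,413.57.
Total paid = 180 × $1,413.57 = $254,442.60; interest = $254,442.60 − $177,000 = $77,442.60.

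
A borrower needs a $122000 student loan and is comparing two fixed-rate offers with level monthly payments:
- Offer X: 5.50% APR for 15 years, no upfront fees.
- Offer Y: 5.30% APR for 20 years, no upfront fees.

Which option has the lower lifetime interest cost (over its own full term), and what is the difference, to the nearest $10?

Offer X by $18,690

Offer X: monthly rate = 5.5%/12 = 0.0045833; payment = 122,000 × 0.0045833 / (1 − (1+0.0045833)^−180) = $996.84.
Total interest on Offer X = 180 × $996.84 − $122,000 = $57,431.20.
Offer Y: monthly rate = 5.3%/12 = 0.0044167; payment = 122,000 × 0.0044167 / (1 − (1+0.0044167)^−240) = $825.50.
Total interest on Offer Y = 240 × $825.50 − $122,000 = $76,120.00.
Offer X is lower by $18,688.80.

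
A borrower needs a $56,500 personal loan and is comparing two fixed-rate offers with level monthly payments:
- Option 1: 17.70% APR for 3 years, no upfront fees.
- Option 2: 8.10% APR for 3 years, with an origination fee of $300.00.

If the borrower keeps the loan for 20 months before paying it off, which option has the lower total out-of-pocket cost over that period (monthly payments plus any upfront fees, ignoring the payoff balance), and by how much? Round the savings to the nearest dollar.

Option 2 by $4,920

Option 1: at 17.70% the monthly rate is 0.0147500, so the payment is 56,500 × 0.0147500 / (1 − 1.0147500^−36) = $2,034.12.
Option 2: at 8.10% the monthly rate is 0.0067500, so the payment is 56,500 × 0.0067500 / (1 − 1.0067500^−36) = $1,773.11.
Over 20 months: Option 1 costs 20 × $2,034.12 = $40,682.40; Option 2 costs 20 × $1,773.11 + $300.00 = $35,762.20.
Option 2 is cheaper by $40,682.40 − $35,762.20 = $4,920.20.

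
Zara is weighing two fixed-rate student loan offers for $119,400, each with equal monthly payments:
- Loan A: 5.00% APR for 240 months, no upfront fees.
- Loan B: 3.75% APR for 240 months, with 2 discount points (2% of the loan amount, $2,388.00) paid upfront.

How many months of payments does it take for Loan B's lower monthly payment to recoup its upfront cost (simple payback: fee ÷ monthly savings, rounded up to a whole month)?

Loan A: monthly rate = 5%/12 = 0.0041667; payment = 119,400 × 0.0041667 / (1 − (1+0.0041667)^−240) = $787.99.
Loan B: at 3.75% the monthly rate is 0.0031250, so the payment is 119,400 × 0.0031250 / (1 − 1.0031250^−240) = $707.91.
Monthly savings = $787.99 − $707.91 = $80.08.
Break-even = $2,388.00 / $80.08 = 29.82 → 30 months.

30 months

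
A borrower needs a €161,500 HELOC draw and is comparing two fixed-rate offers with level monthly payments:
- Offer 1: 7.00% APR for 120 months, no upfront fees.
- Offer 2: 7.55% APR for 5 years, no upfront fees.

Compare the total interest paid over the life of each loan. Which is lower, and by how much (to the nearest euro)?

Offer 2 by €30,620

Offer 1: at 7.00% the monthly rate is 0.0058333, so the payment is 161,500 × 0.0058333 / (1 − 1.0058333^−120) = €1,875.15.
Total interest on Offer 1 = 120 × €1,875.15 − €161,500 = €63,518.00.
Offer 2: monthly rate = 7.55%/12 = 0.0062917; payment = 161,500 × 0.0062917 / (1 − (1+0.0062917)^−60) = €3,239.97.
Total interest on Offer 2 = 60 × €3,239.97 − €161,500 = €32,898.20.
Offer 2 is lower by €30,619.80.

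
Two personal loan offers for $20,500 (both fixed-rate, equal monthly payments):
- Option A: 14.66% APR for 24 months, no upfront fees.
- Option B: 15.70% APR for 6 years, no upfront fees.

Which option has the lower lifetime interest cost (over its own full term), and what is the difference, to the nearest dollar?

Option A: monthly rate = 14.66%/12 = 0.0122167; payment = 20,500 × 0.0122167 / (1 − (1+0.0122167)^−24) = $990.67.
Total interest on Option A = 24 × $990.67 − $20,500 = $3,276.08.
Option B: at 15.70% the monthly rate is 0.0130833, so the payment is 20,500 × 0.0130833 / (1 − 1.0130833^−72) = $441.30.
Total interest on Option B = 72 × $441.30 − $20,500 = $11,273.60.
Option A is lower by $7,997.52.

Option A by $7,998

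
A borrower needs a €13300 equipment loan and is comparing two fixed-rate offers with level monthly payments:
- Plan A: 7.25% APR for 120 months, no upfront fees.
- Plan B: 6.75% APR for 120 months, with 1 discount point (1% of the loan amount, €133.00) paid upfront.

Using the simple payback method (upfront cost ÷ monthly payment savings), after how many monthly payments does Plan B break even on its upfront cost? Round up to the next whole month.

39 months

Plan A: at 7.25% the monthly rate is 0.0060417, so the payment is 13,300 × 0.0060417 / (1 − 1.0060417^−120) = €156.14.
Plan B: at 6.75% the monthly rate is 0.0056250, so the payment is 13,300 × 0.0056250 / (1 − 1.0056250^−120) = €152.72.
Monthly savings = €156.14 − €152.72 = €3.42.
Break-even = €133.00 / €3.42 = 38.89 → 39 months.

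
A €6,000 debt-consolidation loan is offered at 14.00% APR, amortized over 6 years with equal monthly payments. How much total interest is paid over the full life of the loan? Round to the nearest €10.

€2,900

Monthly rate = 14%/12 = 0.0116667; payment = 6,000 × 0.0116667 / (1 − (1+0.0116667)^−72) = €123.63.
Total paid = 72 × €123.63 = €8,901.36; interest = €8,901.36 − €6,000 = €2,901.36.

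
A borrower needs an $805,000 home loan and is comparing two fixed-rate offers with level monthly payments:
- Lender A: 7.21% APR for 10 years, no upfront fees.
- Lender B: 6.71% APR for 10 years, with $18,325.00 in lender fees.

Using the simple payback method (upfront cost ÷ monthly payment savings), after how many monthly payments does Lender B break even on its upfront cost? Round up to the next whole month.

Lender A: at 7.21% the monthly rate is 0.0060083, so the payment is 805,000 × 0.0060083 / (1 − 1.0060083^−120) = $9,434.09.
Lender B: monthly rate = 6.71%/12 = 0.0055917; payment = 805,000 × 0.0055917 / (1 − (1+0.0055917)^−120) = $9,226.86.
Monthly savings = $9,434.09 − $9,226.86 = $207.23.
Break-even = $18,325.00 / $207.23 = 88.43 → 89 months.

89 months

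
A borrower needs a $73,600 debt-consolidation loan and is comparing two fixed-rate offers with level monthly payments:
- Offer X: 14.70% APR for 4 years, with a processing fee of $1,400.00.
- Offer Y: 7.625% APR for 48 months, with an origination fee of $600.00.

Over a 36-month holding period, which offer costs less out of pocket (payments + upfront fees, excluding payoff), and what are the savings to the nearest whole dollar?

Offer Y by $9,919

Offer X: monthly rate = 14.7%/12 = 0.0122500; payment = 73,600 × 0.0122500 / (1 − (1+0.0122500)^−48) = $2,037.17.
Offer Y: monthly rate = 7.625%/12 = 0.0063542; payment = 73,600 × 0.0063542 / (1 − (1+0.0063542)^−48) = $1,783.86.
Over 36 months: Offer X costs 36 × $2,037.17 + $1,400.00 = $74,738.12; Offer Y costs 36 × $1,783.86 + $600.00 = $64,818.96.
Offer Y is cheaper by $74,738.12 − $64,818.96 = $9,919.16.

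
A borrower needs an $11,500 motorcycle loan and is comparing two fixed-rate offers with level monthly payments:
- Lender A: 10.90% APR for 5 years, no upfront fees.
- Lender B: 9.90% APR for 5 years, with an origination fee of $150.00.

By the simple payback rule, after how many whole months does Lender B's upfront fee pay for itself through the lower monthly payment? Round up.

27 months

Lender A: at 10.90% the monthly rate is 0.0090833, so the payment is 11,500 × 0.0090833 / (1 − 1.0090833^−60) = $249.46.
Lender B: monthly rate = 9.9%/12 = 0.0082500; payment = 11,500 × 0.0082500 / (1 − (1+0.0082500)^−60) = $243.78.
Monthly savings = $249.46 − $243.78 = $5.68.
Break-even = $150.00 / $5.68 = 26.41 → 27 months.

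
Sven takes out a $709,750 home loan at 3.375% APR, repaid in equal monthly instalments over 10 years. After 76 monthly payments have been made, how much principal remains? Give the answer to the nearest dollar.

$288,370

With monthly rate i = 3.375%/12 = 0.0028125, the balance after k of n payments is P · [(1+i)^n − (1+i)^k] / [(1+i)^n − 1].
(1+0.0028125)^120 = 1.40077587 and (1+0.0028125)^76 = 1.23794157, so the balance is 709,750 × (1.40077587 − 1.23794157) / (1.40077587 − 1) = $288,369.77.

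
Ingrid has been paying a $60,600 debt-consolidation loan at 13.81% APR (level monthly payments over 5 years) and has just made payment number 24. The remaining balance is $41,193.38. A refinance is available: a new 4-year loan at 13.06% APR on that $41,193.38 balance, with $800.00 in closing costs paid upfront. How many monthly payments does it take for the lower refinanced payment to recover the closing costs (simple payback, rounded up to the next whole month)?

3 months

Current payment = 60,600 × 13.81%/12 / (1 − (1+0.0115083)^−60) = $1,404.09.
Refinanced payment = 41,193.38 × 0.0108833 / (1 − (1+0.0108833)^−48) = $1,106.34.
Monthly savings = $1,404.09 − $1,106.34 = $297.75.
Break-even = $800.00 / $297.75 = 2.69 → 3 months.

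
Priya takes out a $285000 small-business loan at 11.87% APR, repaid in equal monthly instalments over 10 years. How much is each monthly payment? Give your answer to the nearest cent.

Monthly rate = 11.87%/12 = 0.0098917; payment = 285,000 × 0.0098917 / (1 − (1+0.0098917)^−120) = $4,067.53.

$4,067.53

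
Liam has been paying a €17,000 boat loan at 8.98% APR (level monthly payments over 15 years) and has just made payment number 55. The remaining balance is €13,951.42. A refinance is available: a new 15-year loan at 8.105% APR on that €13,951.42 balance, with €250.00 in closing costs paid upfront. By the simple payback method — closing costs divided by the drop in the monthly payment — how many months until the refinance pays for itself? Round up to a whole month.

Current payment = 17,000 × 8.98%/12 / (1 − (1+0.0074833)^−180) = €172.22.
Refinanced payment = 13,951.42 × 0.0067542 / (1 − (1+0.0067542)^−180) = €134.17.
Monthly savings = €172.22 − €134.17 = €38.05.
Break-even = €250.00 / €38.05 = 6.57 → 7 months.

7 months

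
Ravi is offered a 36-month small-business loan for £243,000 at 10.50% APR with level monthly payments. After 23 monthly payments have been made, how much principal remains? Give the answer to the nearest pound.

With monthly rate i = 10.5%/12 = 0.0087500, the balance after k of n payments is P · [(1+i)^n − (1+i)^k] / [(1+i)^n − 1].
(1+0.0087500)^36 = 1.36838315 and (1+0.0087500)^23 = 1.22186042, so the balance is 243,000 × (1.36838315 − 1.22186042) / (1.36838315 − 1) = £96,652.15.

£96,652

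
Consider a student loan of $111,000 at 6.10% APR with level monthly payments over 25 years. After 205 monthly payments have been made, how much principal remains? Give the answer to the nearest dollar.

With monthly rate i = 6.1%/12 = 0.0050833, the balance after k of n payments is P · [(1+i)^n − (1+i)^k] / [(1+i)^n − 1].
(1+0.0050833)^300 = 4.57742697 and (1+0.0050833)^205 = 2.82764341, so the balance is 111,000 × (4.57742697 − 2.82764341) / (4.57742697 − 1) = $54,292.09.

$54,292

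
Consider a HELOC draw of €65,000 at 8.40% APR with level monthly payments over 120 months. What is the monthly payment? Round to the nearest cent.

€802.43

Monthly rate = 8.4%/12 = 0.0070000; payment = 65,000 × 0.0070000 / (1 − (1+0.0070000)^−120) = €802.43.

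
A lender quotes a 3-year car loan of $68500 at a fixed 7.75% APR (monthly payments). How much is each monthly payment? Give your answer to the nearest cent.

At 7.75% the monthly rate is 0.0064583, so the payment is 68,500 × 0.0064583 / (1 − 1.0064583^−36) = $2,138.65.

$2,138.65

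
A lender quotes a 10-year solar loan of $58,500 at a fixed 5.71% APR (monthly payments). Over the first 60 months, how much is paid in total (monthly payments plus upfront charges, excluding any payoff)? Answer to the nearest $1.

$38,459

At 5.71% the monthly rate is 0.0047583, so the payment is 58,500 × 0.0047583 / (1 − 1.0047583^−120) = $640.98.
Total outlay = 60 × $640.98 = $38,458.80.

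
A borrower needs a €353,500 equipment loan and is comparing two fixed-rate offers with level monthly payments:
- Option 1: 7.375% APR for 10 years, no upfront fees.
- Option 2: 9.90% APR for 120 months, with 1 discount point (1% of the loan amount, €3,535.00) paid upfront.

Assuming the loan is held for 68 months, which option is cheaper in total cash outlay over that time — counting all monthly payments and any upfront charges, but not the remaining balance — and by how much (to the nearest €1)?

Option 1: at 7.375% the monthly rate is 0.0061458, so the payment is 353,500 × 0.0061458 / (1 − 1.0061458^−120) = €4,173.08.
Option 2: monthly rate = 9.9%/12 = 0.0082500; payment = 353,500 × 0.0082500 / (1 − (1+0.0082500)^−120) = €4,651.98.
Over 68 months: Option 1 costs 68 × €4,173.08 = €283,769.44; Option 2 costs 68 × €4,651.98 + €3,535.00 = €319,869.64.
Option 1 is cheaper by €319,869.64 − €283,769.44 = €36,100.20.

Option 1 by €36,100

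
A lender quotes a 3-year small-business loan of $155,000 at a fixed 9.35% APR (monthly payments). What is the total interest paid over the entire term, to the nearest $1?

Monthly rate = 9.35%/12 = 0.0077917; payment = 155,000 × 0.0077917 / (1 − (1+0.0077917)^−36) = $4,954.25.
Total paid = 36 × $4,954.25 = $178,353.00; interest = $178,353.00 − $155,000 = $23,353.00.

$23,353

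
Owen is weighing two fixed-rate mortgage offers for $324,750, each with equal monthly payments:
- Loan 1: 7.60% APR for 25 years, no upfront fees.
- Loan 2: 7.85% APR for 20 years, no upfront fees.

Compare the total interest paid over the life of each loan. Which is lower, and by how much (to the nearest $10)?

Loan 2 by $81,650

Loan 1: at 7.60% the monthly rate is 0.0063333, so the payment is 324,750 × 0.0063333 / (1 − 1.0063333^−300) = $2,421.04.
Total interest on Loan 1 = 300 × $2,421.04 − $324,750 = $401,562.00.
Loan 2: at 7.85% the monthly rate is 0.0065417, so the payment is 324,750 × 0.0065417 / (1 − 1.0065417^−240) = $2,686.10.
Total interest on Loan 2 = 240 × $2,686.10 − $324,750 = $319,914.00.
Loan 2 is lower by $81,648.00.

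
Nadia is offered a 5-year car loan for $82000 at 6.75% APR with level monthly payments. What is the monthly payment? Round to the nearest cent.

At 6.75% the monthly rate is 0.0056250, so the payment is 82,000 × 0.0056250 / (1 − 1.0056250^−60) = $1,614.04.

$1,614.04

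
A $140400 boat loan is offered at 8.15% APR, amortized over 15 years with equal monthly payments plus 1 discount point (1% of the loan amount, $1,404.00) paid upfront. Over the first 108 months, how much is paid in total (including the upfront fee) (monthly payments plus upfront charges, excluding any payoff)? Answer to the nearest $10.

$147,630

Monthly rate = 8.15%/12 = 0.0067917; payment = 140,400 × 0.0067917 / (1 − (1+0.0067917)^−180) = $1,353.92.
Total outlay = 108 × $1,353.92 + $1,404.00 = $147,627.36.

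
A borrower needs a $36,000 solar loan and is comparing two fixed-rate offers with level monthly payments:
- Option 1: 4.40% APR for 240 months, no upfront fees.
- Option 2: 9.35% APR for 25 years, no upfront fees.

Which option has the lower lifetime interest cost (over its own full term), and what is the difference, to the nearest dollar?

Option 1: at 4.40% the monthly rate is 0.0036667, so the payment is 36,000 × 0.0036667 / (1 − 1.0036667^−240) = $225.82.
Total interest on Option 1 = 240 × $225.82 − $36,000 = $18,196.80.
Option 2: at 9.35% the monthly rate is 0.0077917, so the payment is 36,000 × 0.0077917 / (1 − 1.0077917^−300) = $310.79.
Total interest on Option 2 = 300 × $310.79 − $36,000 = $57,237.00.
Option 1 is lower by $39,040.20.

Option 1 by $39,040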